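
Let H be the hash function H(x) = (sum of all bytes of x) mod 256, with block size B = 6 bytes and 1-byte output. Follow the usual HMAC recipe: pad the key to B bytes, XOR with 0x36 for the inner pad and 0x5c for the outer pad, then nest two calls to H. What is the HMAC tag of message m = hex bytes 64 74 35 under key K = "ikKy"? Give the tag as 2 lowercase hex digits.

61

Key "ikKy" = 69 6b 4b 79 is 4 bytes ≤ B = 6; zero-pad to 6 bytes: K' = 69 6b 4b 79 00 00.
K' ⊕ ipad = 5f 5d 7d 4f 36 36.  K' ⊕ opad = 35 37 17 25 5c 5c.
Inner input = (K'⊕ipad) ∥ m = 5f 5d 7d 4f 36 36 ∥ 64 74 35.
Inner hash: sum = 95+93+125+79+54+54+100+116+53 = 769; mod 256 = 1 → 01.
Outer input = (K'⊕opad) ∥ inner = 35 37 17 25 5c 5c ∥ 01.
Outer hash (tag): sum = 53+55+23+37+92+92+1 = 353; mod 256 = 97 → 61.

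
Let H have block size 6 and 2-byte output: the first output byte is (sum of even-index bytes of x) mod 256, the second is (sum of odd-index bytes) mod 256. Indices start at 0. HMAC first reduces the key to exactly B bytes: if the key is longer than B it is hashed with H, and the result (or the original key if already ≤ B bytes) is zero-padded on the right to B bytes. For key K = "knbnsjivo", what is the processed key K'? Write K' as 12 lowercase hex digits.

18bc00000000

|K| = 9 > B = 6, so first hash the key.
H(K): even-index sum = 536 mod 256 = 24; odd-index sum = 444 mod 256 = 188 → 18 bc.
Zero-pad H(K) = 18 bc to 6 bytes: K' = 18 bc 00 00 00 00.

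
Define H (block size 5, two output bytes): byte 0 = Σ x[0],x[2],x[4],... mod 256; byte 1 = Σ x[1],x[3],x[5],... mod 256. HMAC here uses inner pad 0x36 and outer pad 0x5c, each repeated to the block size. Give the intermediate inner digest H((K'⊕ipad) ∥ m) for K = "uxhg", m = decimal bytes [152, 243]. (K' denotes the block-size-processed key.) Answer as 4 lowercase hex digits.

Key "uxhg" = 75 78 68 67 is 4 bytes ≤ B = 5; zero-pad to 5 bytes: K' = 75 78 68 67 00.
K' ⊕ ipad = 43 4e 5e 51 36.
Inner input = 43 4e 5e 51 36 ∥ 98 f3.
Inner hash: even-index sum = 458 mod 256 = 202; odd-index sum = 311 mod 256 = 55 → ca 37.

ca37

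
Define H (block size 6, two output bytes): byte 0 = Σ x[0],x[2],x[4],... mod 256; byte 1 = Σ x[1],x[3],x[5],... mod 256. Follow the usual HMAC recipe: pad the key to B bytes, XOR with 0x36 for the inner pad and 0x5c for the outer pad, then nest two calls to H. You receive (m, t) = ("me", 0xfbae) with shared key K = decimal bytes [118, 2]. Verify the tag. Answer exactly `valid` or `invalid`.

invalid

Key decimal bytes [118, 2] = 76 02 is 2 bytes ≤ B = 6; zero-pad to 6 bytes: K' = 76 02 00 00 00 00.
K' ⊕ ipad = 40 34 36 36 36 36; K' ⊕ opad = 2a 5e 5c 5c 5c 5c.
Inner hash: even-index sum = 281 mod 256 = 25; odd-index sum = 261 mod 256 = 5 → 19 05.
Outer hash (recomputed tag): even-index sum = 251 mod 256 = 251; odd-index sum = 283 mod 256 = 27 → fb 1b.
Recomputed tag = fb1b; claimed = fbae → mismatch.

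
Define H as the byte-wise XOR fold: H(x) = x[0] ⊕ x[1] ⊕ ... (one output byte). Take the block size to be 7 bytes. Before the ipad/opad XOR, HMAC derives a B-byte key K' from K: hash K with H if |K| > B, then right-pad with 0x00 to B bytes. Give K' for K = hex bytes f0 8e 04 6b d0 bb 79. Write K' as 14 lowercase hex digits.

f08e046bd0bb79

Key hex bytes f0 8e 04 6b d0 bb 79 is exactly B = 7 bytes: K' = f0 8e 04 6b d0 bb 79.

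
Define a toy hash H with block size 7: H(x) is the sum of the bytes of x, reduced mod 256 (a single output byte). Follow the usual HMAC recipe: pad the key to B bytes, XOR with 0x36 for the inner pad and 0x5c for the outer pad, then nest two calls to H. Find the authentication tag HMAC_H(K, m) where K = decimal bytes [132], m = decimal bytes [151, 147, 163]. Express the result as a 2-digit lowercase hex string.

c3

Key decimal bytes [132] = 84 is 1 byte ≤ B = 7; zero-pad to 7 bytes: K' = 84 00 00 00 00 00 00.
K' ⊕ ipad = b2 36 36 36 36 36 36.  K' ⊕ opad = d8 5c 5c 5c 5c 5c 5c.
Inner input = (K'⊕ipad) ∥ m = b2 36 36 36 36 36 36 ∥ 97 93 a3.
Inner hash: sum = 178+54+54+54+54+54+54+151+147+163 = 963; mod 256 = 195 → c3.
Outer input = (K'⊕opad) ∥ inner = d8 5c 5c 5c 5c 5c 5c ∥ c3.
Outer hash (tag): sum = 216+92+92+92+92+92+92+195 = 963; mod 256 = 195 → c3.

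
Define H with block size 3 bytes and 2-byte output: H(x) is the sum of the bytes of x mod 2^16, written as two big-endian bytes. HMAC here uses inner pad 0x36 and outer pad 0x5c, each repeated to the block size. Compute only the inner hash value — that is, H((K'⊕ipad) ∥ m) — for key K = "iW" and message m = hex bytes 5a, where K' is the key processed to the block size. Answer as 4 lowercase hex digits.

Key "iW" = 69 57 is 2 bytes ≤ B = 3; zero-pad to 3 bytes: K' = 69 57 00.
K' ⊕ ipad = 5f 61 36.
Inner input = 5f 61 36 ∥ 5a.
Inner hash: sum = 95+97+54+90 = 336 → 01 50.

0150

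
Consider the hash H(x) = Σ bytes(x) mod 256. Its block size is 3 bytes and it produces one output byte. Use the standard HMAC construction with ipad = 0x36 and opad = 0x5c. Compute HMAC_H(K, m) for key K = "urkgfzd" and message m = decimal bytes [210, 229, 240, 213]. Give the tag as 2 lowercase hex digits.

0c

Key "urkgfzd" = 75 72 6b 67 66 7a 64 is 7 bytes > B = 3, so hash it first: H(key) = fd, then zero-pad to 3 bytes: K' = fd 00 00.
K' ⊕ ipad = cb 36 36.  K' ⊕ opad = a1 5c 5c.
Inner input = (K'⊕ipad) ∥ m = cb 36 36 ∥ d2 e5 f0 d5.
Inner hash: sum = 203+54+54+210+229+240+213 = 1203; mod 256 = 179 → b3.
Outer input = (K'⊕opad) ∥ inner = a1 5c 5c ∥ b3.
Outer hash (tag): sum = 161+92+92+179 = 524; mod 256 = 12 → 0c.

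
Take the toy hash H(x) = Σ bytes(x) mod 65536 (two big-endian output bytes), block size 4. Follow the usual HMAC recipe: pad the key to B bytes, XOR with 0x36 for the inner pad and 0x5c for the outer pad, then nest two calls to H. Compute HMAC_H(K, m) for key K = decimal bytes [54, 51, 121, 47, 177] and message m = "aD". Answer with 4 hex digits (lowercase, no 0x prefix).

Key decimal bytes [54, 51, 121, 47, 177] = 36 33 79 2f b1 is 5 bytes > B = 4, so hash it first: H(key) = 01 c2, then zero-pad to 4 bytes: K' = 01 c2 00 00.
K' ⊕ ipad = 37 f4 36 36.  K' ⊕ opad = 5d 9e 5c 5c.
Inner input = (K'⊕ipad) ∥ m = 37 f4 36 36 ∥ 61 44.
Inner hash: sum = 55+244+54+54+97+68 = 572 → 02 3c.
Outer input = (K'⊕opad) ∥ inner = 5d 9e 5c 5c ∥ 02 3c.
Outer hash (tag): sum = 93+158+92+92+2+60 = 497 → 01 f1.

01f1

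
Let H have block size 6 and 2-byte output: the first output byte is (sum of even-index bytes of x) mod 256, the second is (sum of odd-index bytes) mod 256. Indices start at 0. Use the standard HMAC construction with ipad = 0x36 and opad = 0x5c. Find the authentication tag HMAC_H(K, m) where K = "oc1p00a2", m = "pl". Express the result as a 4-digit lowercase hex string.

08fc

Key "oc1p00a2" = 6f 63 31 70 30 30 61 32 is 8 bytes > B = 6, so hash it first: H(key) = 31 35, then zero-pad to 6 bytes: K' = 31 35 00 00 00 00.
K' ⊕ ipad = 07 03 36 36 36 36.  K' ⊕ opad = 6d 69 5c 5c 5c 5c.
Inner input = (K'⊕ipad) ∥ m = 07 03 36 36 36 36 ∥ 70 6c.
Inner hash: even-index sum = 227 mod 256 = 227; odd-index sum = 219 mod 256 = 219 → e3 db.
Outer input = (K'⊕opad) ∥ inner = 6d 69 5c 5c 5c 5c ∥ e3 db.
Outer hash (tag): even-index sum = 520 mod 256 = 8; odd-index sum = 508 mod 256 = 252 → 08 fc.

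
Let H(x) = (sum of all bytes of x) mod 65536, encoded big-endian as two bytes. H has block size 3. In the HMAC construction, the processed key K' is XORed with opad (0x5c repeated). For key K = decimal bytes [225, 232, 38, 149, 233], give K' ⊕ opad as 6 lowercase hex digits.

Key decimal bytes [225, 232, 38, 149, 233] = e1 e8 26 95 e9 is 5 bytes > B = 3, so hash it first: H(key) = 03 6d, then zero-pad to 3 bytes: K' = 03 6d 00.
XOR each byte with 0x5c: 03⊕5c=5f, 6d⊕5c=31, 00⊕5c=5c.

5f315c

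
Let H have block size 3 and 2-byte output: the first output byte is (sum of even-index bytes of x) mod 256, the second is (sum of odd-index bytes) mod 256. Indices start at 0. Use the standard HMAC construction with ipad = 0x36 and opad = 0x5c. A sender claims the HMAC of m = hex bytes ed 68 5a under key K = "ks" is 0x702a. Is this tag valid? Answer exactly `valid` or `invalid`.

Key "ks" = 6b 73 is 2 bytes ≤ B = 3; zero-pad to 3 bytes: K' = 6b 73 00.
K' ⊕ ipad = 5d 45 36; K' ⊕ opad = 37 2f 5c.
Inner hash: even-index sum = 251 mod 256 = 251; odd-index sum = 396 mod 256 = 140 → fb 8c.
Outer hash (recomputed tag): even-index sum = 287 mod 256 = 31; odd-index sum = 298 mod 256 = 42 → 1f 2a.
Recomputed tag = 1f2a; claimed = 702a → mismatch.

invalid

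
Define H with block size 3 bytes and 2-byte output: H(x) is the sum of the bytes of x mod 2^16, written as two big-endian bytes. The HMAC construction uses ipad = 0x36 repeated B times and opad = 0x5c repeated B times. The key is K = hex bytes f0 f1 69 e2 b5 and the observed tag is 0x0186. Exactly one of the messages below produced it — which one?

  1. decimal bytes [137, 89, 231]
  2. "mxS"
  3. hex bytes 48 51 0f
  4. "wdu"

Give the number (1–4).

Key hex bytes f0 f1 69 e2 b5 is 5 bytes > B = 3, so hash it first: H(key) = 03 e1, then zero-pad to 3 bytes: K' = 03 e1 00.
K' ⊕ ipad = 35 d7 36; K' ⊕ opad = 5f bd 5c.
m1: inner = H(35 d7 36 89 59 e7) = 03 0b; tag = H(5f bd 5c 03 0b) = 0186 ← matches
m2: inner = H(35 d7 36 6d 78 53) = 02 7a; tag = H(5f bd 5c 02 7a) = 01f4
m3: inner = H(35 d7 36 48 51 0f) = 01 ea; tag = H(5f bd 5c 01 ea) = 0263
m4: inner = H(35 d7 36 77 64 75) = 02 92; tag = H(5f bd 5c 02 92) = 020c

1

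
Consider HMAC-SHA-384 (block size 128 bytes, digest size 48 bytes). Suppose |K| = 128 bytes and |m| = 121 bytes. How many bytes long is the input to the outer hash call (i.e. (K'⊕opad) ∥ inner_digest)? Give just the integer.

Key is 128 ≤ 128 bytes, zero-padded: |K'| = 128.
Outer input = (K'⊕opad) ∥ H(inner) → 128 + 48 = 176 bytes.

176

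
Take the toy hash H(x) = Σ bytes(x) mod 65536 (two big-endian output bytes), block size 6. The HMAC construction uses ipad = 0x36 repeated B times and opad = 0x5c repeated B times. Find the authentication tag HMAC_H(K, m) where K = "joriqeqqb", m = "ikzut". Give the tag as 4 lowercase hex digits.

Key "joriqeqqb" = 6a 6f 72 69 71 65 71 71 62 is 9 bytes > B = 6, so hash it first: H(key) = 03 ce, then zero-pad to 6 bytes: K' = 03 ce 00 00 00 00.
K' ⊕ ipad = 35 f8 36 36 36 36.  K' ⊕ opad = 5f 92 5c 5c 5c 5c.
Inner input = (K'⊕ipad) ∥ m = 35 f8 36 36 36 36 ∥ 69 6b 7a 75 74.
Inner hash: sum = 53+248+54+54+54+54+105+107+122+117+116 = 1084 → 04 3c.
Outer input = (K'⊕opad) ∥ inner = 5f 92 5c 5c 5c 5c ∥ 04 3c.
Outer hash (tag): sum = 95+146+92+92+92+92+4+60 = 673 → 02 a1.

02a1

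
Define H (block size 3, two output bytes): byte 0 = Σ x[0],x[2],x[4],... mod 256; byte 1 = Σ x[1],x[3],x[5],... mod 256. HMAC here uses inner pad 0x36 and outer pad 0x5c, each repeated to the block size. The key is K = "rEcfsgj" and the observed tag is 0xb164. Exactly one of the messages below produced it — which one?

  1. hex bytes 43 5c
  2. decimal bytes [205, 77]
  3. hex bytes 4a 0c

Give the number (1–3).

1

Key "rEcfsgj" = 72 45 63 66 73 67 6a is 7 bytes > B = 3, so hash it first: H(key) = b2 12, then zero-pad to 3 bytes: K' = b2 12 00.
K' ⊕ ipad = 84 24 36; K' ⊕ opad = ee 4e 5c.
m1: inner = H(84 24 36 43 5c) = 16 67; tag = H(ee 4e 5c 16 67) = b164 ← matches
m2: inner = H(84 24 36 cd 4d) = 07 f1; tag = H(ee 4e 5c 07 f1) = 3b55
m3: inner = H(84 24 36 4a 0c) = c6 6e; tag = H(ee 4e 5c c6 6e) = b814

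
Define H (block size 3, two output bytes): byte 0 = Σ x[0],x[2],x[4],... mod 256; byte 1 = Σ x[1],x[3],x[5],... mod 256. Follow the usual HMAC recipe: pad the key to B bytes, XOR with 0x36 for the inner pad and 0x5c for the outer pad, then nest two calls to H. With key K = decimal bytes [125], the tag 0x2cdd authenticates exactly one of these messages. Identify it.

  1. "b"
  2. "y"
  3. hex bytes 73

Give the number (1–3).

2

Key decimal bytes [125] = 7d is 1 byte ≤ B = 3; zero-pad to 3 bytes: K' = 7d 00 00.
K' ⊕ ipad = 4b 36 36; K' ⊕ opad = 21 5c 5c.
m1: inner = H(4b 36 36 62) = 81 98; tag = H(21 5c 5c 81 98) = 15dd
m2: inner = H(4b 36 36 79) = 81 af; tag = H(21 5c 5c 81 af) = 2cdd ← matches
m3: inner = H(4b 36 36 73) = 81 a9; tag = H(21 5c 5c 81 a9) = 26dd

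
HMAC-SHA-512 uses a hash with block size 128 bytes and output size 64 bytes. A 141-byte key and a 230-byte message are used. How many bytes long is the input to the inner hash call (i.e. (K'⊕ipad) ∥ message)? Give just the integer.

Key is 141 > 128 bytes, so it is hashed to 64 bytes then zero-padded to 128: |K'| = 128.
Inner input = (K'⊕ipad) ∥ m → 128 + 230 = 358 bytes.

358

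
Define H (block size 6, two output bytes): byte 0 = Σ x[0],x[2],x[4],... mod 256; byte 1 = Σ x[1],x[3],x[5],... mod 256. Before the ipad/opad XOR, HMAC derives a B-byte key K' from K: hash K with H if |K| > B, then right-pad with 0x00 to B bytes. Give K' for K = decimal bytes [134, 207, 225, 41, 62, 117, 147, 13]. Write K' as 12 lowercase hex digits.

387a00000000

|K| = 8 > B = 6, so first hash the key.
H(K): even-index sum = 568 mod 256 = 56; odd-index sum = 378 mod 256 = 122 → 38 7a.
Zero-pad H(K) = 38 7a to 6 bytes: K' = 38 7a 00 00 00 00.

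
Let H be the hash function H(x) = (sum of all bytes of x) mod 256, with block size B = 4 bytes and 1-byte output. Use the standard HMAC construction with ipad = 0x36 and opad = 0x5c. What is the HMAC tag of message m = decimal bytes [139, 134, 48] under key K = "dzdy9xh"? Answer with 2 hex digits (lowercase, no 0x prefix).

Key "dzdy9xh" = 64 7a 64 79 39 78 68 is 7 bytes > B = 4, so hash it first: H(key) = d4, then zero-pad to 4 bytes: K' = d4 00 00 00.
K' ⊕ ipad = e2 36 36 36.  K' ⊕ opad = 88 5c 5c 5c.
Inner input = (K'⊕ipad) ∥ m = e2 36 36 36 ∥ 8b 86 30.
Inner hash: sum = 226+54+54+54+139+134+48 = 709; mod 256 = 197 → c5.
Outer input = (K'⊕opad) ∥ inner = 88 5c 5c 5c ∥ c5.
Outer hash (tag): sum = 136+92+92+92+197 = 609; mod 256 = 97 → 61.

61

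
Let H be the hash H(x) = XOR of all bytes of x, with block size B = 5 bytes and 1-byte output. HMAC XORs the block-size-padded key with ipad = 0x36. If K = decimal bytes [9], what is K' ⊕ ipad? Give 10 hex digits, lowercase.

Key decimal bytes [9] = 09 is 1 byte ≤ B = 5; zero-pad to 5 bytes: K' = 09 00 00 00 00.
XOR each byte with 0x36: 09⊕36=3f, 00⊕36=36, 00⊕36=36, 00⊕36=36, 00⊕36=36.

3f36363636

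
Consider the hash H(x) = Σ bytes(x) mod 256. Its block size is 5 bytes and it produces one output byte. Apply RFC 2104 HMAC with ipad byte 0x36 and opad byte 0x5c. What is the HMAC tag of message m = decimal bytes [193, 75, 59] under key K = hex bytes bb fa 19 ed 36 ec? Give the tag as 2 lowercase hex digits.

fb

Key hex bytes bb fa 19 ed 36 ec is 6 bytes > B = 5, so hash it first: H(key) = dd, then zero-pad to 5 bytes: K' = dd 00 00 00 00.
K' ⊕ ipad = eb 36 36 36 36.  K' ⊕ opad = 81 5c 5c 5c 5c.
Inner input = (K'⊕ipad) ∥ m = eb 36 36 36 36 ∥ c1 4b 3b.
Inner hash: sum = 235+54+54+54+54+193+75+59 = 778; mod 256 = 10 → 0a.
Outer input = (K'⊕opad) ∥ inner = 81 5c 5c 5c 5c ∥ 0a.
Outer hash (tag): sum = 129+92+92+92+92+10 = 507; mod 256 = 251 → fb.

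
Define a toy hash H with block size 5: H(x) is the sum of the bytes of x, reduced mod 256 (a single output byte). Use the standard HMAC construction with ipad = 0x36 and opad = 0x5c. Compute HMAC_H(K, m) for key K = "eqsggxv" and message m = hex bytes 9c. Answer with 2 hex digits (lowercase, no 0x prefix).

Key "eqsggxv" = 65 71 73 67 67 78 76 is 7 bytes > B = 5, so hash it first: H(key) = 05, then zero-pad to 5 bytes: K' = 05 00 00 00 00.
K' ⊕ ipad = 33 36 36 36 36.  K' ⊕ opad = 59 5c 5c 5c 5c.
Inner input = (K'⊕ipad) ∥ m = 33 36 36 36 36 ∥ 9c.
Inner hash: sum = 51+54+54+54+54+156 = 423; mod 256 = 167 → a7.
Outer input = (K'⊕opad) ∥ inner = 59 5c 5c 5c 5c ∥ a7.
Outer hash (tag): sum = 89+92+92+92+92+167 = 624; mod 256 = 112 → 70.

70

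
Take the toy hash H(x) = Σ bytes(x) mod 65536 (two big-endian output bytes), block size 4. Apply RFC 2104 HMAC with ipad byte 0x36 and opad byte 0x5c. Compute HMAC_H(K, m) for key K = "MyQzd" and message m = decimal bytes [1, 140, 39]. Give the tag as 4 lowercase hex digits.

01da

Key "MyQzd" = 4d 79 51 7a 64 is 5 bytes > B = 4, so hash it first: H(key) = 01 f5, then zero-pad to 4 bytes: K' = 01 f5 00 00.
K' ⊕ ipad = 37 c3 36 36.  K' ⊕ opad = 5d a9 5c 5c.
Inner input = (K'⊕ipad) ∥ m = 37 c3 36 36 ∥ 01 8c 27.
Inner hash: sum = 55+195+54+54+1+140+39 = 538 → 02 1a.
Outer input = (K'⊕opad) ∥ inner = 5d a9 5c 5c ∥ 02 1a.
Outer hash (tag): sum = 93+169+92+92+2+26 = 474 → 01 da.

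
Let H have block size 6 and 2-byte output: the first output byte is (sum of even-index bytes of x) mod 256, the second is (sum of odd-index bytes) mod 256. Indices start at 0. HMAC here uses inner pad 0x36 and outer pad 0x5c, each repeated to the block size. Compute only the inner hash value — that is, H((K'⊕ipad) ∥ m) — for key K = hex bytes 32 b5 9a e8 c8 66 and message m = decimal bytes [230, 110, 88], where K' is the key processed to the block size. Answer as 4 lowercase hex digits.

Key hex bytes 32 b5 9a e8 c8 66 is exactly B = 6 bytes: K' = 32 b5 9a e8 c8 66.
K' ⊕ ipad = 04 83 ac de fe 50.
Inner input = 04 83 ac de fe 50 ∥ e6 6e 58.
Inner hash: even-index sum = 748 mod 256 = 236; odd-index sum = 543 mod 256 = 31 → ec 1f.

ec1f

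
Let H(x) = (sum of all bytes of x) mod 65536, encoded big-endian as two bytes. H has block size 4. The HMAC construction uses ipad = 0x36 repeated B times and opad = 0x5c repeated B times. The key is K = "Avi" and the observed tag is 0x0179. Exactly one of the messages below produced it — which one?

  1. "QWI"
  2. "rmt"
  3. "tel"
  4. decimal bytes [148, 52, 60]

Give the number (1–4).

2

Key "Avi" = 41 76 69 is 3 bytes ≤ B = 4; zero-pad to 4 bytes: K' = 41 76 69 00.
K' ⊕ ipad = 77 40 5f 36; K' ⊕ opad = 1d 2a 35 5c.
m1: inner = H(77 40 5f 36 51 57 49) = 02 3d; tag = H(1d 2a 35 5c 02 3d) = 0117
m2: inner = H(77 40 5f 36 72 6d 74) = 02 9f; tag = H(1d 2a 35 5c 02 9f) = 0179 ← matches
m3: inner = H(77 40 5f 36 74 65 6c) = 02 91; tag = H(1d 2a 35 5c 02 91) = 016b
m4: inner = H(77 40 5f 36 94 34 3c) = 02 50; tag = H(1d 2a 35 5c 02 50) = 012a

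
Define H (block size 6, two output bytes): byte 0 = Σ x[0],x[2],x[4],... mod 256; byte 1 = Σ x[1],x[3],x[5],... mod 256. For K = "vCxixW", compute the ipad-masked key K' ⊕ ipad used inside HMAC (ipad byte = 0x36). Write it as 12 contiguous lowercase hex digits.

40754e5f4e61

Key "vCxixW" = 76 43 78 69 78 57 is exactly B = 6 bytes: K' = 76 43 78 69 78 57.
XOR each byte with 0x36: 76⊕36=40, 43⊕36=75, 78⊕36=4e, 69⊕36=5f, 78⊕36=4e, 57⊕36=61.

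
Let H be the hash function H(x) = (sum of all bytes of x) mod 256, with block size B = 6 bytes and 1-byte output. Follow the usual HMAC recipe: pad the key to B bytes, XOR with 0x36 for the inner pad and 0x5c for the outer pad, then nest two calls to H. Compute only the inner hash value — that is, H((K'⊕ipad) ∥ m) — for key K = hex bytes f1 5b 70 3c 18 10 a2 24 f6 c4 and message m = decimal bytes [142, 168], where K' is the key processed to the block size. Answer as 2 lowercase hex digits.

da

Key hex bytes f1 5b 70 3c 18 10 a2 24 f6 c4 is 10 bytes > B = 6, so hash it first: H(key) = a0, then zero-pad to 6 bytes: K' = a0 00 00 00 00 00.
K' ⊕ ipad = 96 36 36 36 36 36.
Inner input = 96 36 36 36 36 36 ∥ 8e a8.
Inner hash: sum = 150+54+54+54+54+54+142+168 = 730; mod 256 = 218 → da.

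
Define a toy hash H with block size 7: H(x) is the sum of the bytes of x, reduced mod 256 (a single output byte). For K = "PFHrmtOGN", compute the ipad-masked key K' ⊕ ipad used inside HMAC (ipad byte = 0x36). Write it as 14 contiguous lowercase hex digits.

23363636363636

Key "PFHrmtOGN" = 50 46 48 72 6d 74 4f 47 4e is 9 bytes > B = 7, so hash it first: H(key) = 15, then zero-pad to 7 bytes: K' = 15 00 00 00 00 00 00.
XOR each byte with 0x36: 15⊕36=23, 00⊕36=36, 00⊕36=36, 00⊕36=36, 00⊕36=36, 00⊕36=36, 00⊕36=36.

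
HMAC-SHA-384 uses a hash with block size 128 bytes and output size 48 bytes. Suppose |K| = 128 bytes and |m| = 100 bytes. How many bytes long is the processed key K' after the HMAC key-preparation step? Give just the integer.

128

Key is 128 ≤ 128 bytes, zero-padded: |K'| = 128.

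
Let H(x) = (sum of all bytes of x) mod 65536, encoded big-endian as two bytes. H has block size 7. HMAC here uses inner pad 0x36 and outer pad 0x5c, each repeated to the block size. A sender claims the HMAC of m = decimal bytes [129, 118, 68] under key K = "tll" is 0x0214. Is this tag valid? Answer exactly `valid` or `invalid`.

Key "tll" = 74 6c 6c is 3 bytes ≤ B = 7; zero-pad to 7 bytes: K' = 74 6c 6c 00 00 00 00.
K' ⊕ ipad = 42 5a 5a 36 36 36 36; K' ⊕ opad = 28 30 30 5c 5c 5c 5c.
Inner hash: sum = 66+90+90+54+54+54+54+129+118+68 = 777 → 03 09.
Outer hash (recomputed tag): sum = 40+48+48+92+92+92+92+3+9 = 516 → 02 04.
Recomputed tag = 0204; claimed = 0214 → mismatch.

invalid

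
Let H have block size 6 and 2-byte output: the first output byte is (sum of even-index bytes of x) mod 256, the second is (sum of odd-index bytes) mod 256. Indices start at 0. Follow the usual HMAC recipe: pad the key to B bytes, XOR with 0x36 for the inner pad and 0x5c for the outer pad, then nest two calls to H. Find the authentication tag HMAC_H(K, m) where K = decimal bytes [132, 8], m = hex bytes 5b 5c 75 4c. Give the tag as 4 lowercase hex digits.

Key decimal bytes [132, 8] = 84 08 is 2 bytes ≤ B = 6; zero-pad to 6 bytes: K' = 84 08 00 00 00 00.
K' ⊕ ipad = b2 3e 36 36 36 36.  K' ⊕ opad = d8 54 5c 5c 5c 5c.
Inner input = (K'⊕ipad) ∥ m = b2 3e 36 36 36 36 ∥ 5b 5c 75 4c.
Inner hash: even-index sum = 494 mod 256 = 238; odd-index sum = 338 mod 256 = 82 → ee 52.
Outer input = (K'⊕opad) ∥ inner = d8 54 5c 5c 5c 5c ∥ ee 52.
Outer hash (tag): even-index sum = 638 mod 256 = 126; odd-index sum = 350 mod 256 = 94 → 7e 5e.

7e5e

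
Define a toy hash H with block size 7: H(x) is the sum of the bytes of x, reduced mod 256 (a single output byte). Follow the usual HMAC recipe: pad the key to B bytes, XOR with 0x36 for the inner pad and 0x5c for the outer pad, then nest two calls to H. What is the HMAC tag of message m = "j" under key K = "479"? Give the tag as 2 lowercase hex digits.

Key "479" = 34 37 39 is 3 bytes ≤ B = 7; zero-pad to 7 bytes: K' = 34 37 39 00 00 00 00.
K' ⊕ ipad = 02 01 0f 36 36 36 36.  K' ⊕ opad = 68 6b 65 5c 5c 5c 5c.
Inner input = (K'⊕ipad) ∥ m = 02 01 0f 36 36 36 36 ∥ 6a.
Inner hash: sum = 2+1+15+54+54+54+54+106 = 340; mod 256 = 84 → 54.
Outer input = (K'⊕opad) ∥ inner = 68 6b 65 5c 5c 5c 5c ∥ 54.
Outer hash (tag): sum = 104+107+101+92+92+92+92+84 = 764; mod 256 = 252 → fc.

fc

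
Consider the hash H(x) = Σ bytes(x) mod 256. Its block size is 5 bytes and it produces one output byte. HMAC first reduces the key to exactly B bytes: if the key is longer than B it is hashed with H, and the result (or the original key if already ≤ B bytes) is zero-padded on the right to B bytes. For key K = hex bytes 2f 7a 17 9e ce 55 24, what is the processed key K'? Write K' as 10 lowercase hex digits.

a500000000

|K| = 7 > B = 5, so first hash the key.
H(K): sum = 47+122+23+158+206+85+36 = 677; mod 256 = 165 → a5.
Zero-pad H(K) = a5 to 5 bytes: K' = a5 00 00 00 00.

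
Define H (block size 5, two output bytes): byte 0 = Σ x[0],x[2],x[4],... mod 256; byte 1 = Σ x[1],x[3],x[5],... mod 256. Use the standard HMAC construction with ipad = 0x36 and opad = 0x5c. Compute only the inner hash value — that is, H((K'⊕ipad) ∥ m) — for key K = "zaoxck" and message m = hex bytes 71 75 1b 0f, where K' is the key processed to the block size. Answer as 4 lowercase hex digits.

6a34

Key "zaoxck" = 7a 61 6f 78 63 6b is 6 bytes > B = 5, so hash it first: H(key) = 4c 44, then zero-pad to 5 bytes: K' = 4c 44 00 00 00.
K' ⊕ ipad = 7a 72 36 36 36.
Inner input = 7a 72 36 36 36 ∥ 71 75 1b 0f.
Inner hash: even-index sum = 362 mod 256 = 106; odd-index sum = 308 mod 256 = 52 → 6a 34.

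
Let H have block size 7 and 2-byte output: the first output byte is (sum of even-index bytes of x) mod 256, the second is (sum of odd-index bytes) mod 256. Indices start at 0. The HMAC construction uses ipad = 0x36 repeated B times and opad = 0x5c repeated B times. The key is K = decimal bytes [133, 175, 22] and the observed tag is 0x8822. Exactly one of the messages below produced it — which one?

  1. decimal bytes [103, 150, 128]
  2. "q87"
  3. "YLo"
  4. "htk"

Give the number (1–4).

2

Key decimal bytes [133, 175, 22] = 85 af 16 is 3 bytes ≤ B = 7; zero-pad to 7 bytes: K' = 85 af 16 00 00 00 00.
K' ⊕ ipad = b3 99 20 36 36 36 36; K' ⊕ opad = d9 f3 4a 5c 5c 5c 5c.
m1: inner = H(b3 99 20 36 36 36 36 67 96 80) = d5 ec; tag = H(d9 f3 4a 5c 5c 5c 5c d5 ec) = c780
m2: inner = H(b3 99 20 36 36 36 36 71 38 37) = 77 ad; tag = H(d9 f3 4a 5c 5c 5c 5c 77 ad) = 8822 ← matches
m3: inner = H(b3 99 20 36 36 36 36 59 4c 6f) = 8b cd; tag = H(d9 f3 4a 5c 5c 5c 5c 8b cd) = a836
m4: inner = H(b3 99 20 36 36 36 36 68 74 6b) = b3 d8; tag = H(d9 f3 4a 5c 5c 5c 5c b3 d8) = b35e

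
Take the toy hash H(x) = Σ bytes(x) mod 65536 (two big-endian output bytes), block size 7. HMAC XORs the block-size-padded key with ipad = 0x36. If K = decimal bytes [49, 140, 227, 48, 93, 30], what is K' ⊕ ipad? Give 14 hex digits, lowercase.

Key decimal bytes [49, 140, 227, 48, 93, 30] = 31 8c e3 30 5d 1e is 6 bytes ≤ B = 7; zero-pad to 7 bytes: K' = 31 8c e3 30 5d 1e 00.
XOR each byte with 0x36: 31⊕36=07, 8c⊕36=ba, e3⊕36=d5, 30⊕36=06, 5d⊕36=6b, 1e⊕36=28, 00⊕36=36.

07bad5066b2836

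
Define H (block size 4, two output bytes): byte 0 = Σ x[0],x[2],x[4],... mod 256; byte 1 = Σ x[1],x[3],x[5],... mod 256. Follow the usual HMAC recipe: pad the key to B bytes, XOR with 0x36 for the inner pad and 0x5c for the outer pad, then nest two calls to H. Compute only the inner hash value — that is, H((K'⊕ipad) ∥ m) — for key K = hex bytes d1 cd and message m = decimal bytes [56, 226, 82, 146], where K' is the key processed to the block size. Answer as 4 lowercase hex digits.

Key hex bytes d1 cd is 2 bytes ≤ B = 4; zero-pad to 4 bytes: K' = d1 cd 00 00.
K' ⊕ ipad = e7 fb 36 36.
Inner input = e7 fb 36 36 ∥ 38 e2 52 92.
Inner hash: even-index sum = 423 mod 256 = 167; odd-index sum = 677 mod 256 = 165 → a7 a5.

a7a5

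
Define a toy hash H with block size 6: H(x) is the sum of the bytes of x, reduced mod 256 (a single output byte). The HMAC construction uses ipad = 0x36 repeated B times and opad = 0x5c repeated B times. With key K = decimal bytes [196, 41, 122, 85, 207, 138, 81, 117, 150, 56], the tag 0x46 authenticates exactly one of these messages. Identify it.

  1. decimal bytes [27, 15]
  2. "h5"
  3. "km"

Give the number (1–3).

3

Key decimal bytes [196, 41, 122, 85, 207, 138, 81, 117, 150, 56] = c4 29 7a 55 cf 8a 51 75 96 38 is 10 bytes > B = 6, so hash it first: H(key) = a9, then zero-pad to 6 bytes: K' = a9 00 00 00 00 00.
K' ⊕ ipad = 9f 36 36 36 36 36; K' ⊕ opad = f5 5c 5c 5c 5c 5c.
m1: inner = H(9f 36 36 36 36 36 1b 0f) = d7; tag = H(f5 5c 5c 5c 5c 5c d7) = 98
m2: inner = H(9f 36 36 36 36 36 68 35) = 4a; tag = H(f5 5c 5c 5c 5c 5c 4a) = 0b
m3: inner = H(9f 36 36 36 36 36 6b 6d) = 85; tag = H(f5 5c 5c 5c 5c 5c 85) = 46 ← matches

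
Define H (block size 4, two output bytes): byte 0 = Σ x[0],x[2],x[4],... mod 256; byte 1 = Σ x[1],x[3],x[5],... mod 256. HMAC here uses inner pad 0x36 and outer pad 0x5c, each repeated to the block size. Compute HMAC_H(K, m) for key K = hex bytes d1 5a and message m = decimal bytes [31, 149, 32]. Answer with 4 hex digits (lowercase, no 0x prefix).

4599

Key hex bytes d1 5a is 2 bytes ≤ B = 4; zero-pad to 4 bytes: K' = d1 5a 00 00.
K' ⊕ ipad = e7 6c 36 36.  K' ⊕ opad = 8d 06 5c 5c.
Inner input = (K'⊕ipad) ∥ m = e7 6c 36 36 ∥ 1f 95 20.
Inner hash: even-index sum = 348 mod 256 = 92; odd-index sum = 311 mod 256 = 55 → 5c 37.
Outer input = (K'⊕opad) ∥ inner = 8d 06 5c 5c ∥ 5c 37.
Outer hash (tag): even-index sum = 325 mod 256 = 69; odd-index sum = 153 mod 256 = 153 → 45 99.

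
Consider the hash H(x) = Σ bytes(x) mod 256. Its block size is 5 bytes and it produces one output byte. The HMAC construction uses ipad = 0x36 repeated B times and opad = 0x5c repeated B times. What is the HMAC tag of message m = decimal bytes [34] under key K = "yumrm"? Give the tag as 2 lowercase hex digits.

Key "yumrm" = 79 75 6d 72 6d is exactly B = 5 bytes: K' = 79 75 6d 72 6d.
K' ⊕ ipad = 4f 43 5b 44 5b.  K' ⊕ opad = 25 29 31 2e 31.
Inner input = (K'⊕ipad) ∥ m = 4f 43 5b 44 5b ∥ 22.
Inner hash: sum = 79+67+91+68+91+34 = 430; mod 256 = 174 → ae.
Outer input = (K'⊕opad) ∥ inner = 25 29 31 2e 31 ∥ ae.
Outer hash (tag): sum = 37+41+49+46+49+174 = 396; mod 256 = 140 → 8c.

8c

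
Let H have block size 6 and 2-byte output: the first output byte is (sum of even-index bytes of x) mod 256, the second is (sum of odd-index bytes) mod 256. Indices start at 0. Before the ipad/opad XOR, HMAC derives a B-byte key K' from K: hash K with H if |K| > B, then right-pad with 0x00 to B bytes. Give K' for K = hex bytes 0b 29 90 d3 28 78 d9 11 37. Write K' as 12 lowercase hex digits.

|K| = 9 > B = 6, so first hash the key.
H(K): even-index sum = 467 mod 256 = 211; odd-index sum = 389 mod 256 = 133 → d3 85.
Zero-pad H(K) = d3 85 to 6 bytes: K' = d3 85 00 00 00 00.

d38500000000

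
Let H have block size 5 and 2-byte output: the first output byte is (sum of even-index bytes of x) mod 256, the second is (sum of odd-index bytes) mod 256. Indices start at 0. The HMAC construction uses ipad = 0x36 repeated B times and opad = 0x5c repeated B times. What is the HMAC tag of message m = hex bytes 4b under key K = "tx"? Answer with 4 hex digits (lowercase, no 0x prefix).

af2e

Key "tx" = 74 78 is 2 bytes ≤ B = 5; zero-pad to 5 bytes: K' = 74 78 00 00 00.
K' ⊕ ipad = 42 4e 36 36 36.  K' ⊕ opad = 28 24 5c 5c 5c.
Inner input = (K'⊕ipad) ∥ m = 42 4e 36 36 36 ∥ 4b.
Inner hash: even-index sum = 174 mod 256 = 174; odd-index sum = 207 mod 256 = 207 → ae cf.
Outer input = (K'⊕opad) ∥ inner = 28 24 5c 5c 5c ∥ ae cf.
Outer hash (tag): even-index sum = 431 mod 256 = 175; odd-index sum = 302 mod 256 = 46 → af 2e.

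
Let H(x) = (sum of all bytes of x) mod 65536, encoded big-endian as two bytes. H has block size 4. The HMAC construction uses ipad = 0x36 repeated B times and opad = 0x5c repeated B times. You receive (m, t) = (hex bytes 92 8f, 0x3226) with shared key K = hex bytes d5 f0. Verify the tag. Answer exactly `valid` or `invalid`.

Key hex bytes d5 f0 is 2 bytes ≤ B = 4; zero-pad to 4 bytes: K' = d5 f0 00 00.
K' ⊕ ipad = e3 c6 36 36; K' ⊕ opad = 89 ac 5c 5c.
Inner hash: sum = 227+198+54+54+146+143 = 822 → 03 36.
Outer hash (recomputed tag): sum = 137+172+92+92+3+54 = 550 → 02 26.
Recomputed tag = 0226; claimed = 3226 → mismatch.

invalid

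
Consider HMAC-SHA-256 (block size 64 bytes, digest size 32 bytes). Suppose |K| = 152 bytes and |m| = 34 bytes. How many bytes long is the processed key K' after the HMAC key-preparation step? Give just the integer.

64

Key is 152 > 64 bytes, so it is hashed to 32 bytes then zero-padded to 64: |K'| = 64.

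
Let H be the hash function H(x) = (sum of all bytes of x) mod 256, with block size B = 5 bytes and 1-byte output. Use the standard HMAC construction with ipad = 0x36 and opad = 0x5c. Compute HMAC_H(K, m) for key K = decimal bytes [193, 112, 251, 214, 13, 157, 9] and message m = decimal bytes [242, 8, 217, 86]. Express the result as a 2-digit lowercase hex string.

dd

Key decimal bytes [193, 112, 251, 214, 13, 157, 9] = c1 70 fb d6 0d 9d 09 is 7 bytes > B = 5, so hash it first: H(key) = b5, then zero-pad to 5 bytes: K' = b5 00 00 00 00.
K' ⊕ ipad = 83 36 36 36 36.  K' ⊕ opad = e9 5c 5c 5c 5c.
Inner input = (K'⊕ipad) ∥ m = 83 36 36 36 36 ∥ f2 08 d9 56.
Inner hash: sum = 131+54+54+54+54+242+8+217+86 = 900; mod 256 = 132 → 84.
Outer input = (K'⊕opad) ∥ inner = e9 5c 5c 5c 5c ∥ 84.
Outer hash (tag): sum = 233+92+92+92+92+132 = 733; mod 256 = 221 → dd.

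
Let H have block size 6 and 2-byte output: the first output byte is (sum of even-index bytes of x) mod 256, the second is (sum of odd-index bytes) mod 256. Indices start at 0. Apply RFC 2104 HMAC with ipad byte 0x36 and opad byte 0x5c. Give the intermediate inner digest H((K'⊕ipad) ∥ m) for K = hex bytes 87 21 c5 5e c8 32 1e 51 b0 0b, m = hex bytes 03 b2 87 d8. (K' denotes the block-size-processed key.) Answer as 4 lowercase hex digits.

ca31

Key hex bytes 87 21 c5 5e c8 32 1e 51 b0 0b is 10 bytes > B = 6, so hash it first: H(key) = e2 0d, then zero-pad to 6 bytes: K' = e2 0d 00 00 00 00.
K' ⊕ ipad = d4 3b 36 36 36 36.
Inner input = d4 3b 36 36 36 36 ∥ 03 b2 87 d8.
Inner hash: even-index sum = 458 mod 256 = 202; odd-index sum = 561 mod 256 = 49 → ca 31.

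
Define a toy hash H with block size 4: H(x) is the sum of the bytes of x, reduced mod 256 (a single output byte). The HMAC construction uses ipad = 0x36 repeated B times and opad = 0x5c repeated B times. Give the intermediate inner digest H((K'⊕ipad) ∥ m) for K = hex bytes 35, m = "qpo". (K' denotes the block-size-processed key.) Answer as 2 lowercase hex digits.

f5

Key hex bytes 35 is 1 byte ≤ B = 4; zero-pad to 4 bytes: K' = 35 00 00 00.
K' ⊕ ipad = 03 36 36 36.
Inner input = 03 36 36 36 ∥ 71 70 6f.
Inner hash: sum = 3+54+54+54+113+112+111 = 501; mod 256 = 245 → f5.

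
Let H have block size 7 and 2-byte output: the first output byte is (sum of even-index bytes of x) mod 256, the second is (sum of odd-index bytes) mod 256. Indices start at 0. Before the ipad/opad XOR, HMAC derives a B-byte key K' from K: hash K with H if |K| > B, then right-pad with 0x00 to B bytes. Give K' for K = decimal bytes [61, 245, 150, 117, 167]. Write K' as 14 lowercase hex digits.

3df59675a70000

Key decimal bytes [61, 245, 150, 117, 167] = 3d f5 96 75 a7 is 5 bytes ≤ B = 7; zero-pad to 7 bytes: K' = 3d f5 96 75 a7 00 00.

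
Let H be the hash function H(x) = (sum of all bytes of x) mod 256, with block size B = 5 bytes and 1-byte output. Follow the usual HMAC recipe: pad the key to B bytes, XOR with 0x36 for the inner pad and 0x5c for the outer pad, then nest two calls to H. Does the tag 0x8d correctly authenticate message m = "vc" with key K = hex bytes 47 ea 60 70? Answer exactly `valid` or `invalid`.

valid

Key hex bytes 47 ea 60 70 is 4 bytes ≤ B = 5; zero-pad to 5 bytes: K' = 47 ea 60 70 00.
K' ⊕ ipad = 71 dc 56 46 36; K' ⊕ opad = 1b b6 3c 2c 5c.
Inner hash: sum = 113+220+86+70+54+118+99 = 760; mod 256 = 248 → f8.
Outer hash (recomputed tag): sum = 27+182+60+44+92+248 = 653; mod 256 = 141 → 8d.
Recomputed tag = 8d; claimed = 8d → match.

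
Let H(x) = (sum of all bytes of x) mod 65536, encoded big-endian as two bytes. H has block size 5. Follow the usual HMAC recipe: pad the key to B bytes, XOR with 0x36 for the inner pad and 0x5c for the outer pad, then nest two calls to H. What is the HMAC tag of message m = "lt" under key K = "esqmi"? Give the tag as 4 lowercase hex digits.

0176

Key "esqmi" = 65 73 71 6d 69 is exactly B = 5 bytes: K' = 65 73 71 6d 69.
K' ⊕ ipad = 53 45 47 5b 5f.  K' ⊕ opad = 39 2f 2d 31 35.
Inner input = (K'⊕ipad) ∥ m = 53 45 47 5b 5f ∥ 6c 74.
Inner hash: sum = 83+69+71+91+95+108+116 = 633 → 02 79.
Outer input = (K'⊕opad) ∥ inner = 39 2f 2d 31 35 ∥ 02 79.
Outer hash (tag): sum = 57+47+45+49+53+2+121 = 374 → 01 76.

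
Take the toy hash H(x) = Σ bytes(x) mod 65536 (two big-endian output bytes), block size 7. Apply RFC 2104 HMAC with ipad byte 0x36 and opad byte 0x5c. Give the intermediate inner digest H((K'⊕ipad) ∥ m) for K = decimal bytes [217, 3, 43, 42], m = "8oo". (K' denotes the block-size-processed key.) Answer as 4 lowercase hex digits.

Key decimal bytes [217, 3, 43, 42] = d9 03 2b 2a is 4 bytes ≤ B = 7; zero-pad to 7 bytes: K' = d9 03 2b 2a 00 00 00.
K' ⊕ ipad = ef 35 1d 1c 36 36 36.
Inner input = ef 35 1d 1c 36 36 36 ∥ 38 6f 6f.
Inner hash: sum = 239+53+29+28+54+54+54+56+111+111 = 789 → 03 15.

0315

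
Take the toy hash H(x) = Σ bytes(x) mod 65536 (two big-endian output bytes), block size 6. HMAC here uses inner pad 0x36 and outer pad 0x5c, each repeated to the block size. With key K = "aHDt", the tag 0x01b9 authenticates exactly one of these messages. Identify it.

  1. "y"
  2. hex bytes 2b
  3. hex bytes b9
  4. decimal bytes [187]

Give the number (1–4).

1

Key "aHDt" = 61 48 44 74 is 4 bytes ≤ B = 6; zero-pad to 6 bytes: K' = 61 48 44 74 00 00.
K' ⊕ ipad = 57 7e 72 42 36 36; K' ⊕ opad = 3d 14 18 28 5c 5c.
m1: inner = H(57 7e 72 42 36 36 79) = 02 6e; tag = H(3d 14 18 28 5c 5c 02 6e) = 01b9 ← matches
m2: inner = H(57 7e 72 42 36 36 2b) = 02 20; tag = H(3d 14 18 28 5c 5c 02 20) = 016b
m3: inner = H(57 7e 72 42 36 36 b9) = 02 ae; tag = H(3d 14 18 28 5c 5c 02 ae) = 01f9
m4: inner = H(57 7e 72 42 36 36 bb) = 02 b0; tag = H(3d 14 18 28 5c 5c 02 b0) = 01fb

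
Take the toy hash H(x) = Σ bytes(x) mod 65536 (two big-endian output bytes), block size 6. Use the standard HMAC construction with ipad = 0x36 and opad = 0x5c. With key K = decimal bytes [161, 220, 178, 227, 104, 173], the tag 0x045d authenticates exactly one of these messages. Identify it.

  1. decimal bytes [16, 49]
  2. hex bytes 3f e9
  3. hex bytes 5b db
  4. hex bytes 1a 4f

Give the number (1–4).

3

Key decimal bytes [161, 220, 178, 227, 104, 173] = a1 dc b2 e3 68 ad is exactly B = 6 bytes: K' = a1 dc b2 e3 68 ad.
K' ⊕ ipad = 97 ea 84 d5 5e 9b; K' ⊕ opad = fd 80 ee bf 34 f1.
m1: inner = H(97 ea 84 d5 5e 9b 10 31) = 04 14; tag = H(fd 80 ee bf 34 f1 04 14) = 0467
m2: inner = H(97 ea 84 d5 5e 9b 3f e9) = 04 fb; tag = H(fd 80 ee bf 34 f1 04 fb) = 054e
m3: inner = H(97 ea 84 d5 5e 9b 5b db) = 05 09; tag = H(fd 80 ee bf 34 f1 05 09) = 045d ← matches
m4: inner = H(97 ea 84 d5 5e 9b 1a 4f) = 04 3c; tag = H(fd 80 ee bf 34 f1 04 3c) = 048f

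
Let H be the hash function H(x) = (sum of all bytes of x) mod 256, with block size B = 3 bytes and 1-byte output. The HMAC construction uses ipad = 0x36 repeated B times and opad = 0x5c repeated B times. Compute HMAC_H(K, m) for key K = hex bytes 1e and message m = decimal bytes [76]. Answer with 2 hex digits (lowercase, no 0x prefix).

Key hex bytes 1e is 1 byte ≤ B = 3; zero-pad to 3 bytes: K' = 1e 00 00.
K' ⊕ ipad = 28 36 36.  K' ⊕ opad = 42 5c 5c.
Inner input = (K'⊕ipad) ∥ m = 28 36 36 ∥ 4c.
Inner hash: sum = 40+54+54+76 = 224 → e0.
Outer input = (K'⊕opad) ∥ inner = 42 5c 5c ∥ e0.
Outer hash (tag): sum = 66+92+92+224 = 474; mod 256 = 218 → da.

da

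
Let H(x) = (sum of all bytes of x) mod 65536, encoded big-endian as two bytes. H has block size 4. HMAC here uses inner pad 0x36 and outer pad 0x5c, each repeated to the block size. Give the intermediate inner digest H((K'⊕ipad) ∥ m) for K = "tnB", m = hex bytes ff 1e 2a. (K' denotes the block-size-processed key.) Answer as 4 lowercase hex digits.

028b

Key "tnB" = 74 6e 42 is 3 bytes ≤ B = 4; zero-pad to 4 bytes: K' = 74 6e 42 00.
K' ⊕ ipad = 42 58 74 36.
Inner input = 42 58 74 36 ∥ ff 1e 2a.
Inner hash: sum = 66+88+116+54+255+30+42 = 651 → 02 8b.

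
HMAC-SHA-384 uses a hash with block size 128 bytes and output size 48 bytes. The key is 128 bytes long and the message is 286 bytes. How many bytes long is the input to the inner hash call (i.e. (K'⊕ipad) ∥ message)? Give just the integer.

414

Key is 128 ≤ 128 bytes, zero-padded: |K'| = 128.
Inner input = (K'⊕ipad) ∥ m → 128 + 286 = 414 bytes.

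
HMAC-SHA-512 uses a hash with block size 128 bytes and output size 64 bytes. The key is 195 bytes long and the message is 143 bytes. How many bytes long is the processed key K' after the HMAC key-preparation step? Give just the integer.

Key is 195 > 128 bytes, so it is hashed to 64 bytes then zero-padded to 128: |K'| = 128.

128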